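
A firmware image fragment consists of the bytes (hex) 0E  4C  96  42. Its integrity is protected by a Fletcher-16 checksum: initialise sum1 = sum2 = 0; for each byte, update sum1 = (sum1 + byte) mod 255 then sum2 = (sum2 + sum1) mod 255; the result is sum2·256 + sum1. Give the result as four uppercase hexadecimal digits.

8C33

Running sums (mod 255):
  after byte 0 (0E): sum1=14, sum2=14
  after byte 1 (4C): sum1=90, sum2=104
  after byte 2 (96): sum1=240, sum2=89
  after byte 3 (42): sum1=51, sum2=140
Checksum = sum2·256 + sum1 = 140·256 + 51 = 35891 = 0x8C33.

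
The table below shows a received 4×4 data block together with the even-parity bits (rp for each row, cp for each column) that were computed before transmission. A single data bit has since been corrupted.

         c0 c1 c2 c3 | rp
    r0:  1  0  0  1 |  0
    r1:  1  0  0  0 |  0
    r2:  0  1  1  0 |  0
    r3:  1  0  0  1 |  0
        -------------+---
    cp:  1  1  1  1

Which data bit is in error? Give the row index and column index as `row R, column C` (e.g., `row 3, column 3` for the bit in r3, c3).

Recompute each row's even parity and compare to rp:
  r0: data parity 0, sent rp 0 → ok
  r1: data parity 1, sent rp 0 → mismatch
  r2: data parity 0, sent rp 0 → ok
  r3: data parity 0, sent rp 0 → ok
Recompute each column's even parity and compare to cp:
  c0: data parity 1, sent cp 1 → ok
  c1: data parity 1, sent cp 1 → ok
  c2: data parity 1, sent cp 1 → ok
  c3: data parity 0, sent cp 1 → mismatch
Exactly one row (r1) and one column (c3) fail → the flipped bit is at their intersection.

row 1, column 3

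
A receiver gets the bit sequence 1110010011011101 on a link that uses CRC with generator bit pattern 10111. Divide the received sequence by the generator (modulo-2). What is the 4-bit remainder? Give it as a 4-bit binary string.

0000

Modulo-2 division of 1110010011011101 by 10111:
  pos 0: 11100 XOR 10111 = 01011
  pos 1: 10111 XOR 10111 = 00000
  pos 8: 11011 XOR 10111 = 01100
  pos 9: 11001 XOR 10111 = 01110
  pos 10: 11100 XOR 10111 = 01011
  pos 11: 10111 XOR 10111 = 00000
Remainder = 0000 (zero — the frame passes the CRC check).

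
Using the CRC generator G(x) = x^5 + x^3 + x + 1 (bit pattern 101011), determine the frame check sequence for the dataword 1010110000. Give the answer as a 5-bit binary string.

Append 5 zeros: 101011000000000. Divide by 101011 (XOR where the leading bit is 1):
  pos 0: 101011 XOR 101011 = 000000
Remainder (last 5 bits) = 00000. This is the CRC / FCS.

00000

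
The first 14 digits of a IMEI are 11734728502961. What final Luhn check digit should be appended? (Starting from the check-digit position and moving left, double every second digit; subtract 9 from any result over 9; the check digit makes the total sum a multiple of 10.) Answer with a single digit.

2

Partial digits right→left: 1 6 9 2 0 5 8 2 7 4 3 7 1 1
Double every second digit counting from the check-digit position (so the 1st, 3rd, 5th, ... of the partial from the right).
  doubled (with −9 where >9): 2 9 0 7 5 6 2 → sum 31
  kept as-is: 6 2 5 2 4 7 1 → sum 27
Total = 31 + 27 = 58.
Check digit = (10 − (58 mod 10)) mod 10 = 2.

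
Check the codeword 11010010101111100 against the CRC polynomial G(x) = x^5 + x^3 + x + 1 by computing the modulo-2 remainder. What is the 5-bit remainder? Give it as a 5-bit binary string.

00000

Modulo-2 division of 11010010101111100 by 101011:
  pos 0: 110100 XOR 101011 = 011111
  pos 1: 111111 XOR 101011 = 010100
  pos 2: 101000 XOR 101011 = 000011
  pos 6: 111011 XOR 101011 = 010000
  pos 7: 100001 XOR 101011 = 001010
  pos 9: 101011 XOR 101011 = 000000
Remainder = 00000 (zero — the frame passes the CRC check).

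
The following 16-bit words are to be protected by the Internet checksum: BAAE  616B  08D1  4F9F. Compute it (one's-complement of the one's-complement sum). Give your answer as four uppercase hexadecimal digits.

8B75

One's-complement addition (fold any carry out of bit 15 back into bit 0):
  0xBAAE + 0x616B = 0x11C19 → wrap carry → 0x1C1A
  0x1C1A + 0x08D1 = 0x024EB
  0x24EB + 0x4F9F = 0x0748A
One's-complement sum = 0x748A.
Checksum = ~0x748A & 0xFFFF = 0x8B75.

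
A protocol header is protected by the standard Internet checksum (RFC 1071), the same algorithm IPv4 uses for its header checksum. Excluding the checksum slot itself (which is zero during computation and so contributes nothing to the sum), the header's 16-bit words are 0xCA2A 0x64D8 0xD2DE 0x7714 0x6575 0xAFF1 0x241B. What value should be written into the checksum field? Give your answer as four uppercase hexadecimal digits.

4D87

One's-complement addition (fold any carry out of bit 15 back into bit 0):
  0xCA2A + 0x64D8 = 0x12F02 → wrap carry → 0x2F03
  0x2F03 + 0xD2DE = 0x101E1 → wrap carry → 0x01E2
  0x01E2 + 0x7714 = 0x078F6
  0x78F6 + 0x6575 = 0x0DE6B
  0xDE6B + 0xAFF1 = 0x18E5C → wrap carry → 0x8E5D
  0x8E5D + 0x241B = 0x0B278
One's-complement sum = 0xB278.
Checksum = ~0xB278 & 0xFFFF = 0x4D87.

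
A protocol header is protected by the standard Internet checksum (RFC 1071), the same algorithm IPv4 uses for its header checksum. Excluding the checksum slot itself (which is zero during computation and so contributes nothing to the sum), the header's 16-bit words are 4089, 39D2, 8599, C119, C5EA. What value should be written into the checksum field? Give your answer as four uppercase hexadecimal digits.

7906

One's-complement addition (fold any carry out of bit 15 back into bit 0):
  0x4089 + 0x39D2 = 0x07A5B
  0x7A5B + 0x8599 = 0x0FFF4
  0xFFF4 + 0xC119 = 0x1C10D → wrap carry → 0xC10E
  0xC10E + 0xC5EA = 0x186F8 → wrap carry → 0x86F9
One's-complement sum = 0x86F9.
Checksum = ~0x86F9 & 0xFFFF = 0x7906.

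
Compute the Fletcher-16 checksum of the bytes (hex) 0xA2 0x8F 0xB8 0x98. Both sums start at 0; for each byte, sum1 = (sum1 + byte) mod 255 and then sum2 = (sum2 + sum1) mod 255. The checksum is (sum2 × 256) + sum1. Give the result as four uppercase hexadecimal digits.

Running sums (mod 255):
  after byte 0 (0xA2): sum1=162, sum2=162
  after byte 1 (0x8F): sum1=50, sum2=212
  after byte 2 (0xB8): sum1=234, sum2=191
  after byte 3 (0x98): sum1=131, sum2=67
Checksum = sum2·256 + sum1 = 67·256 + 131 = 17283 = 0x4383.

4383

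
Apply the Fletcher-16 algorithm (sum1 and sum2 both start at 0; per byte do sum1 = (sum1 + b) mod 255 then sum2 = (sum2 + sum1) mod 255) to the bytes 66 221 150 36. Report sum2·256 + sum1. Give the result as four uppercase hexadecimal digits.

Running sums (mod 255):
  after byte 0 (66): sum1=66, sum2=66
  after byte 1 (221): sum1=32, sum2=98
  after byte 2 (150): sum1=182, sum2=25
  after byte 3 (36): sum1=218, sum2=243
Checksum = sum2·256 + sum1 = 243·256 + 218 = 62426 = 0xF3DA.

F3DA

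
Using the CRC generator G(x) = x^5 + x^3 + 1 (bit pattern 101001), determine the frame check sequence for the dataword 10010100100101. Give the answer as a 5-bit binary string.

11101

Append 5 zeros: 1001010010010100000. Divide by 101001 (XOR where the leading bit is 1):
  pos 0: 100101 XOR 101001 = 001100
  pos 2: 110000 XOR 101001 = 011001
  pos 3: 110011 XOR 101001 = 011010
  pos 4: 110100 XOR 101001 = 011101
  pos 5: 111010 XOR 101001 = 010011
  pos 6: 100111 XOR 101001 = 001110
  pos 8: 111001 XOR 101001 = 010000
  pos 9: 100000 XOR 101001 = 001001
  pos 11: 100100 XOR 101001 = 001101
  pos 13: 110100 XOR 101001 = 011101
Remainder (last 5 bits) = 11101. This is the CRC / FCS.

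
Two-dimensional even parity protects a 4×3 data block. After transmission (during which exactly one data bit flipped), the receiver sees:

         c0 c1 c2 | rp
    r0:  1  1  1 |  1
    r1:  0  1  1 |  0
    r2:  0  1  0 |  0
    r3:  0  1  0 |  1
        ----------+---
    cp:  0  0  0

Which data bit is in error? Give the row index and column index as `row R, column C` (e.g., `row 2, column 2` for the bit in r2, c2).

row 2, column 0

Recompute each row's even parity and compare to rp:
  r0: data parity 1, sent rp 1 → ok
  r1: data parity 0, sent rp 0 → ok
  r2: data parity 1, sent rp 0 → mismatch
  r3: data parity 1, sent rp 1 → ok
Recompute each column's even parity and compare to cp:
  c0: data parity 1, sent cp 0 → mismatch
  c1: data parity 0, sent cp 0 → ok
  c2: data parity 0, sent cp 0 → ok
Exactly one row (r2) and one column (c0) fail → the flipped bit is at their intersection.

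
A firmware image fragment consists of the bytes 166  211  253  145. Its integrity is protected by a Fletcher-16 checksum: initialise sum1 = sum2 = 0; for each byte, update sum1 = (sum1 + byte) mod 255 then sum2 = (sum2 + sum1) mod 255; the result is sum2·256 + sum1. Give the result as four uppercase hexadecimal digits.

Running sums (mod 255):
  after byte 0 (166): sum1=166, sum2=166
  after byte 1 (211): sum1=122, sum2=33
  after byte 2 (253): sum1=120, sum2=153
  after byte 3 (145): sum1=10, sum2=163
Checksum = sum2·256 + sum1 = 163·256 + 10 = 41738 = 0xA30A.

A30A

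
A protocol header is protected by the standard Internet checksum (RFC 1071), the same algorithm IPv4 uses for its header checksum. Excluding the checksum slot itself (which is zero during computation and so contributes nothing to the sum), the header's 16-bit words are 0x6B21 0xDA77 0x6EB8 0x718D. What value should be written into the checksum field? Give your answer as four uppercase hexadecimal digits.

One's-complement addition (fold any carry out of bit 15 back into bit 0):
  0x6B21 + 0xDA77 = 0x14598 → wrap carry → 0x4599
  0x4599 + 0x6EB8 = 0x0B451
  0xB451 + 0x718D = 0x125DE → wrap carry → 0x25DF
One's-complement sum = 0x25DF.
Checksum = ~0x25DF & 0xFFFF = 0xDA20.

DA20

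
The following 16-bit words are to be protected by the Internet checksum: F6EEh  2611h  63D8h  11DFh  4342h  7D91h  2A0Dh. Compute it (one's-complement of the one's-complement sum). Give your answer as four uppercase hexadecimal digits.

8267

One's-complement addition (fold any carry out of bit 15 back into bit 0):
  0xF6EE + 0x2611 = 0x11CFF → wrap carry → 0x1D00
  0x1D00 + 0x63D8 = 0x080D8
  0x80D8 + 0x11DF = 0x092B7
  0x92B7 + 0x4342 = 0x0D5F9
  0xD5F9 + 0x7D91 = 0x1538A → wrap carry → 0x538B
  0x538B + 0x2A0D = 0x07D98
One's-complement sum = 0x7D98.
Checksum = ~0x7D98 & 0xFFFF = 0x8267.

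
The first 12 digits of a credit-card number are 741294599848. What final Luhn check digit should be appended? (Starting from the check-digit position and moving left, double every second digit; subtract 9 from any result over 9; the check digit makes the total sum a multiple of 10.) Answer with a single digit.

2

Partial digits right→left: 8 4 8 9 9 5 4 9 2 1 4 7
Double every second digit counting from the check-digit position (so the 1st, 3rd, 5th, ... of the partial from the right).
  doubled (with −9 where >9): 7 7 9 8 4 8 → sum 43
  kept as-is: 4 9 5 9 1 7 → sum 35
Total = 43 + 35 = 78.
Check digit = (10 − (78 mod 10)) mod 10 = 2.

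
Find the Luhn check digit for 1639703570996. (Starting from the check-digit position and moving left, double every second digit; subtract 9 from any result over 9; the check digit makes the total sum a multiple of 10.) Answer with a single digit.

5

Partial digits right→left: 6 9 9 0 7 5 3 0 7 9 3 6 1
Double every second digit counting from the check-digit position (so the 1st, 3rd, 5th, ... of the partial from the right).
  doubled (with −9 where >9): 3 9 5 6 5 6 2 → sum 36
  kept as-is: 9 0 5 0 9 6 → sum 29
Total = 36 + 29 = 65.
Check digit = (10 − (65 mod 10)) mod 10 = 5.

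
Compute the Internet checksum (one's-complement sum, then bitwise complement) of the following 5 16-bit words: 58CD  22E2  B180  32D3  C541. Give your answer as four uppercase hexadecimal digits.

One's-complement addition (fold any carry out of bit 15 back into bit 0):
  0x58CD + 0x22E2 = 0x07BAF
  0x7BAF + 0xB180 = 0x12D2F → wrap carry → 0x2D30
  0x2D30 + 0x32D3 = 0x06003
  0x6003 + 0xC541 = 0x12544 → wrap carry → 0x2545
One's-complement sum = 0x2545.
Checksum = ~0x2545 & 0xFFFF = 0xDABA.

DABA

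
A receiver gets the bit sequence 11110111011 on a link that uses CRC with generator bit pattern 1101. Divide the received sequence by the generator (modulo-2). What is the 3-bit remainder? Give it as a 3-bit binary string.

Modulo-2 division of 11110111011 by 1101:
  pos 0: 1111 XOR 1101 = 0010
  pos 2: 1001 XOR 1101 = 0100
  pos 3: 1001 XOR 1101 = 0100
  pos 4: 1001 XOR 1101 = 0100
  pos 5: 1000 XOR 1101 = 0101
  pos 6: 1011 XOR 1101 = 0110
  pos 7: 1101 XOR 1101 = 0000
Remainder = 000 (zero — the frame passes the CRC check).

000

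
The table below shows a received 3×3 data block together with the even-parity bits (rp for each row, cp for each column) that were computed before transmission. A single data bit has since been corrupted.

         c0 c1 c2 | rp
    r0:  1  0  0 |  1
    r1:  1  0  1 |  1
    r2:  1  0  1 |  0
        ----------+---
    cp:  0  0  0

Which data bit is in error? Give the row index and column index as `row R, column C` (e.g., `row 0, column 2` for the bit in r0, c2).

row 1, column 0

Recompute each row's even parity and compare to rp:
  r0: data parity 1, sent rp 1 → ok
  r1: data parity 0, sent rp 1 → mismatch
  r2: data parity 0, sent rp 0 → ok
Recompute each column's even parity and compare to cp:
  c0: data parity 1, sent cp 0 → mismatch
  c1: data parity 0, sent cp 0 → ok
  c2: data parity 0, sent cp 0 → ok
Exactly one row (r1) and one column (c0) fail → the flipped bit is at their intersection.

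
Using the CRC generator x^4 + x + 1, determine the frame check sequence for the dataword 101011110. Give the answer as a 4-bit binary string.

Append 4 zeros: 1010111100000. Divide by 10011 (XOR where the leading bit is 1):
  pos 0: 10101 XOR 10011 = 00110
  pos 2: 11011 XOR 10011 = 01000
  pos 3: 10001 XOR 10011 = 00010
  pos 6: 10000 XOR 10011 = 00011
Remainder (last 4 bits) = 1100. This is the CRC / FCS.

1100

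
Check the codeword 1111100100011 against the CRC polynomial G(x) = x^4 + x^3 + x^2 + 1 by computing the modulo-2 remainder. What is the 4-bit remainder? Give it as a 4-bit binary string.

0000

Modulo-2 division of 1111100100011 by 11101:
  pos 0: 11111 XOR 11101 = 00010
  pos 3: 10001 XOR 11101 = 01100
  pos 4: 11000 XOR 11101 = 00101
  pos 6: 10100 XOR 11101 = 01001
  pos 7: 10011 XOR 11101 = 01110
  pos 8: 11101 XOR 11101 = 00000
Remainder = 0000 (zero — the frame passes the CRC check).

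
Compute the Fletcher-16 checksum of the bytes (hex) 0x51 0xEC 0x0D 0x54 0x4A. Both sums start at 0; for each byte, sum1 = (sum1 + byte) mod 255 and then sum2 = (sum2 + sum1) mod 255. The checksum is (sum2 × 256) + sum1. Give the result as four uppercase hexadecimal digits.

Running sums (mod 255):
  after byte 0 (0x51): sum1=81, sum2=81
  after byte 1 (0xEC): sum1=62, sum2=143
  after byte 2 (0x0D): sum1=75, sum2=218
  after byte 3 (0x54): sum1=159, sum2=122
  after byte 4 (0x4A): sum1=233, sum2=100
Checksum = sum2·256 + sum1 = 100·256 + 233 = 25833 = 0x64E9.

64E9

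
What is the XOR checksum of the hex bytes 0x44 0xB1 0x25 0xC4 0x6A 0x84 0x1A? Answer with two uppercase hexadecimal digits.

E0

XOR the bytes together:
  start with 0x44
  0x44 ⊕ 0xB1 = 0xF5
  0xF5 ⊕ 0x25 = 0xD0
  0xD0 ⊕ 0xC4 = 0x14
  0x14 ⊕ 0x6A = 0x7E
  0x7E ⊕ 0x84 = 0xFA
  0xFA ⊕ 0x1A = 0xE0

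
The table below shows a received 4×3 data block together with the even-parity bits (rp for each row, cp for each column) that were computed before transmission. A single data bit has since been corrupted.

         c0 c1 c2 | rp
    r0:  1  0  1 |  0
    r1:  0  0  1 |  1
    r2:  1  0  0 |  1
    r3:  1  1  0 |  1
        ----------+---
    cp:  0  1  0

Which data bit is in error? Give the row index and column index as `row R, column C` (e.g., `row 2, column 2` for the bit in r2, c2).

Recompute each row's even parity and compare to rp:
  r0: data parity 0, sent rp 0 → ok
  r1: data parity 1, sent rp 1 → ok
  r2: data parity 1, sent rp 1 → ok
  r3: data parity 0, sent rp 1 → mismatch
Recompute each column's even parity and compare to cp:
  c0: data parity 1, sent cp 0 → mismatch
  c1: data parity 1, sent cp 1 → ok
  c2: data parity 0, sent cp 0 → ok
Exactly one row (r3) and one column (c0) fail → the flipped bit is at their intersection.

row 3, column 0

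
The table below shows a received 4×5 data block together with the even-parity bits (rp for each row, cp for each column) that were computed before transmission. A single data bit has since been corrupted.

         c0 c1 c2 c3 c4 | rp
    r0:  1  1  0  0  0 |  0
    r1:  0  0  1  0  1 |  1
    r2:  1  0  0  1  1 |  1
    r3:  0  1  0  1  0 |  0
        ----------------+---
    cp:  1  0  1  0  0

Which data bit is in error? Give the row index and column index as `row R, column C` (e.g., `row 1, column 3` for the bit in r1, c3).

row 1, column 0

Recompute each row's even parity and compare to rp:
  r0: data parity 0, sent rp 0 → ok
  r1: data parity 0, sent rp 1 → mismatch
  r2: data parity 1, sent rp 1 → ok
  r3: data parity 0, sent rp 0 → ok
Recompute each column's even parity and compare to cp:
  c0: data parity 0, sent cp 1 → mismatch
  c1: data parity 0, sent cp 0 → ok
  c2: data parity 1, sent cp 1 → ok
  c3: data parity 0, sent cp 0 → ok
  c4: data parity 0, sent cp 0 → ok
Exactly one row (r1) and one column (c0) fail → the flipped bit is at their intersection.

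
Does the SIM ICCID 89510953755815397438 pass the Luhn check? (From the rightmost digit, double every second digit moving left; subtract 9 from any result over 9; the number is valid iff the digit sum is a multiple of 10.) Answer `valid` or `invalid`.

From the right, keep odd positions and double even positions (subtract 9 from any doubled value over 9):
  doubled (positions 2,4,...): 6 5 6 2 1 5 1 0 1 7 → sum 34
  kept (positions 1,3,...): 8 4 9 5 8 5 3 9 1 9 → sum 61
Total = 95.
95 mod 10 = 5, so the number is invalid.

invalid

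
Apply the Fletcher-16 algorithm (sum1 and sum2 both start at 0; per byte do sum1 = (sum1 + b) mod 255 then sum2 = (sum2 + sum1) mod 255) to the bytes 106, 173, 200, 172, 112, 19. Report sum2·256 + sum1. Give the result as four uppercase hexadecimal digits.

0011

Running sums (mod 255):
  after byte 0 (106): sum1=106, sum2=106
  after byte 1 (173): sum1=24, sum2=130
  after byte 2 (200): sum1=224, sum2=99
  after byte 3 (172): sum1=141, sum2=240
  after byte 4 (112): sum1=253, sum2=238
  after byte 5 (19): sum1=17, sum2=0
Checksum = sum2·256 + sum1 = 0·256 + 17 = 17 = 0x0011.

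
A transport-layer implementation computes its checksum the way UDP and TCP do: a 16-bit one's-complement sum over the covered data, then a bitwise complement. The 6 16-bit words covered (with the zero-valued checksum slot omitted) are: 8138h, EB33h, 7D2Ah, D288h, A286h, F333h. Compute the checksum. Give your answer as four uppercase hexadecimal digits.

AE25

One's-complement addition (fold any carry out of bit 15 back into bit 0):
  0x8138 + 0xEB33 = 0x16C6B → wrap carry → 0x6C6C
  0x6C6C + 0x7D2A = 0x0E996
  0xE996 + 0xD288 = 0x1BC1E → wrap carry → 0xBC1F
  0xBC1F + 0xA286 = 0x15EA5 → wrap carry → 0x5EA6
  0x5EA6 + 0xF333 = 0x151D9 → wrap carry → 0x51DA
One's-complement sum = 0x51DA.
Checksum = ~0x51DA & 0xFFFF = 0xAE25.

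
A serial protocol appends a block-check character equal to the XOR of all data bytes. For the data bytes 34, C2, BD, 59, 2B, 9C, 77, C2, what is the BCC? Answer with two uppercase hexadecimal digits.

10

XOR the bytes together:
  start with 0x34
  0x34 ⊕ 0xC2 = 0xF6
  0xF6 ⊕ 0xBD = 0x4B
  0x4B ⊕ 0x59 = 0x12
  0x12 ⊕ 0x2B = 0x39
  0x39 ⊕ 0x9C = 0xA5
  0xA5 ⊕ 0x77 = 0xD2
  0xD2 ⊕ 0xC2 = 0x10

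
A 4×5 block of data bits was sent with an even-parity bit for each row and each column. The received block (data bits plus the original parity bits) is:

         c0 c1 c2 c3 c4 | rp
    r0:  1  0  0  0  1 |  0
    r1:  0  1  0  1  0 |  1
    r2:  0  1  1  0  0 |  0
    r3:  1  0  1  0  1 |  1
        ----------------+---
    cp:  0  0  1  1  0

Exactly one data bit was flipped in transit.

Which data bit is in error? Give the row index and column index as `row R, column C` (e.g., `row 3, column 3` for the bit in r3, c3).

Recompute each row's even parity and compare to rp:
  r0: data parity 0, sent rp 0 → ok
  r1: data parity 0, sent rp 1 → mismatch
  r2: data parity 0, sent rp 0 → ok
  r3: data parity 1, sent rp 1 → ok
Recompute each column's even parity and compare to cp:
  c0: data parity 0, sent cp 0 → ok
  c1: data parity 0, sent cp 0 → ok
  c2: data parity 0, sent cp 1 → mismatch
  c3: data parity 1, sent cp 1 → ok
  c4: data parity 0, sent cp 0 → ok
Exactly one row (r1) and one column (c2) fail → the flipped bit is at their intersection.

row 1, column 2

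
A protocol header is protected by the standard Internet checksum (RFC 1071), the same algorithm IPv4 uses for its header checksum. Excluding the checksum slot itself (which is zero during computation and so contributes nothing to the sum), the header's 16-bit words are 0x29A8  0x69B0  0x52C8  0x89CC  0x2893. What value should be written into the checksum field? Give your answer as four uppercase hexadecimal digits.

677F

One's-complement addition (fold any carry out of bit 15 back into bit 0):
  0x29A8 + 0x69B0 = 0x09358
  0x9358 + 0x52C8 = 0x0E620
  0xE620 + 0x89CC = 0x16FEC → wrap carry → 0x6FED
  0x6FED + 0x2893 = 0x09880
One's-complement sum = 0x9880.
Checksum = ~0x9880 & 0xFFFF = 0x677F.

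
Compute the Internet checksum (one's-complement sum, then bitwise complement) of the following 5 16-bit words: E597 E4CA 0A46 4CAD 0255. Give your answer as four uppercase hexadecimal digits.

One's-complement addition (fold any carry out of bit 15 back into bit 0):
  0xE597 + 0xE4CA = 0x1CA61 → wrap carry → 0xCA62
  0xCA62 + 0x0A46 = 0x0D4A8
  0xD4A8 + 0x4CAD = 0x12155 → wrap carry → 0x2156
  0x2156 + 0x0255 = 0x023AB
One's-complement sum = 0x23AB.
Checksum = ~0x23AB & 0xFFFF = 0xDC54.

DC54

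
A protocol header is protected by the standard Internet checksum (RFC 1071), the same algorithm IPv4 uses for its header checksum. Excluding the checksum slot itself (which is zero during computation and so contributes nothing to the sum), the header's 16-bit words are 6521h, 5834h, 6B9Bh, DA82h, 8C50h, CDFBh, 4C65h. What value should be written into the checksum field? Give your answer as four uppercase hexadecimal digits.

One's-complement addition (fold any carry out of bit 15 back into bit 0):
  0x6521 + 0x5834 = 0x0BD55
  0xBD55 + 0x6B9B = 0x128F0 → wrap carry → 0x28F1
  0x28F1 + 0xDA82 = 0x10373 → wrap carry → 0x0374
  0x0374 + 0x8C50 = 0x08FC4
  0x8FC4 + 0xCDFB = 0x15DBF → wrap carry → 0x5DC0
  0x5DC0 + 0x4C65 = 0x0AA25
One's-complement sum = 0xAA25.
Checksum = ~0xAA25 & 0xFFFF = 0x55DA.

55DA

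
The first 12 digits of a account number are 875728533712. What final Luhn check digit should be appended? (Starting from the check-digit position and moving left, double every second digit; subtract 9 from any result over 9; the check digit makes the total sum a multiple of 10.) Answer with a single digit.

4

Partial digits right→left: 2 1 7 3 3 5 8 2 7 5 7 8
Double every second digit counting from the check-digit position (so the 1st, 3rd, 5th, ... of the partial from the right).
  doubled (with −9 where >9): 4 5 6 7 5 5 → sum 32
  kept as-is: 1 3 5 2 5 8 → sum 24
Total = 32 + 24 = 56.
Check digit = (10 − (56 mod 10)) mod 10 = 4.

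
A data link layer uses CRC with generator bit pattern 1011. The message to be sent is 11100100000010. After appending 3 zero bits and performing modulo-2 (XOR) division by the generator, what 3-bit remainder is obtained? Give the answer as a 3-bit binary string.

111

Append 3 zeros: 11100100000010000. Divide by 1011 (XOR where the leading bit is 1):
  pos 0: 1110 XOR 1011 = 0101
  pos 1: 1010 XOR 1011 = 0001
  pos 4: 1100 XOR 1011 = 0111
  pos 5: 1110 XOR 1011 = 0101
  pos 6: 1010 XOR 1011 = 0001
  pos 9: 1001 XOR 1011 = 0010
  pos 11: 1000 XOR 1011 = 0011
  pos 13: 1100 XOR 1011 = 0111
Remainder (last 3 bits) = 111. This is the CRC / FCS.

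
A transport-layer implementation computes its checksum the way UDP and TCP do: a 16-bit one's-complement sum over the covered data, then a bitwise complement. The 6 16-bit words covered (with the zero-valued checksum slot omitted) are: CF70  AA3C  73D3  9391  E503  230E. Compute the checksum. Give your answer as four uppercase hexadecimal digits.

76DB

One's-complement addition (fold any carry out of bit 15 back into bit 0):
  0xCF70 + 0xAA3C = 0x179AC → wrap carry → 0x79AD
  0x79AD + 0x73D3 = 0x0ED80
  0xED80 + 0x9391 = 0x18111 → wrap carry → 0x8112
  0x8112 + 0xE503 = 0x16615 → wrap carry → 0x6616
  0x6616 + 0x230E = 0x08924
One's-complement sum = 0x8924.
Checksum = ~0x8924 & 0xFFFF = 0x76DB.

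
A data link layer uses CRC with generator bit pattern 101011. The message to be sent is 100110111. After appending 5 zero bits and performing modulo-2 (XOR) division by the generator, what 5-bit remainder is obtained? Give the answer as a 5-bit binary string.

01010

Append 5 zeros: 10011011100000. Divide by 101011 (XOR where the leading bit is 1):
  pos 0: 100110 XOR 101011 = 001101
  pos 2: 110111 XOR 101011 = 011100
  pos 3: 111001 XOR 101011 = 010010
  pos 4: 100100 XOR 101011 = 001111
  pos 6: 111100 XOR 101011 = 010111
  pos 7: 101110 XOR 101011 = 000101
Remainder (last 5 bits) = 01010. This is the CRC / FCS.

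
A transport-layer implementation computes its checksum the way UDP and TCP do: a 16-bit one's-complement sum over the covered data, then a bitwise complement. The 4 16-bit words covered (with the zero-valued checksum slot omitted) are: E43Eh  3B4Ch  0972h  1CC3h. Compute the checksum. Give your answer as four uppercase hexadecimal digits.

BA3F

One's-complement addition (fold any carry out of bit 15 back into bit 0):
  0xE43E + 0x3B4C = 0x11F8A → wrap carry → 0x1F8B
  0x1F8B + 0x0972 = 0x028FD
  0x28FD + 0x1CC3 = 0x045C0
One's-complement sum = 0x45C0.
Checksum = ~0x45C0 & 0xFFFF = 0xBA3F.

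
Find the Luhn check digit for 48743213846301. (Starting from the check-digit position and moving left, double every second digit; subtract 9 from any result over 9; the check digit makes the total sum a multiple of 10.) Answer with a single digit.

0

Partial digits right→left: 1 0 3 6 4 8 3 1 2 3 4 7 8 4
Double every second digit counting from the check-digit position (so the 1st, 3rd, 5th, ... of the partial from the right).
  doubled (with −9 where >9): 2 6 8 6 4 8 7 → sum 41
  kept as-is: 0 6 8 1 3 7 4 → sum 29
Total = 41 + 29 = 70.
Check digit = (10 − (70 mod 10)) mod 10 = 0.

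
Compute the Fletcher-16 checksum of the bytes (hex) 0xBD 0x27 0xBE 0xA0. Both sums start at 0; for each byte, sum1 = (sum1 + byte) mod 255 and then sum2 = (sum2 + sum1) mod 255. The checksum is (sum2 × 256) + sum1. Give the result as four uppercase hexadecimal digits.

Running sums (mod 255):
  after byte 0 (0xBD): sum1=189, sum2=189
  after byte 1 (0x27): sum1=228, sum2=162
  after byte 2 (0xBE): sum1=163, sum2=70
  after byte 3 (0xA0): sum1=68, sum2=138
Checksum = sum2·256 + sum1 = 138·256 + 68 = 35396 = 0x8A44.

8A44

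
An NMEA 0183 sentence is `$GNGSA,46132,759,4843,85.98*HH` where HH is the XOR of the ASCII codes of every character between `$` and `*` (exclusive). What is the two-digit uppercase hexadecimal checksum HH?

7C

XOR the ASCII codes of the payload characters:
  'G' = 0x47 → acc = 0x47
  'N' = 0x4E → acc = 0x09
  'G' = 0x47 → acc = 0x4E
  'S' = 0x53 → acc = 0x1D
  'A' = 0x41 → acc = 0x5C
  ',' = 0x2C → acc = 0x70
  '4' = 0x34 → acc = 0x44
  '6' = 0x36 → acc = 0x72
  '1' = 0x31 → acc = 0x43
  '3' = 0x33 → acc = 0x70
  '2' = 0x32 → acc = 0x42
  ',' = 0x2C → acc = 0x6E
  '7' = 0x37 → acc = 0x59
  '5' = 0x35 → acc = 0x6C
  '9' = 0x39 → acc = 0x55
  ',' = 0x2C → acc = 0x79
  '4' = 0x34 → acc = 0x4D
  '8' = 0x38 → acc = 0x75
  '4' = 0x34 → acc = 0x41
  '3' = 0x33 → acc = 0x72
  ',' = 0x2C → acc = 0x5E
  '8' = 0x38 → acc = 0x66
  '5' = 0x35 → acc = 0x53
  '.' = 0x2E → acc = 0x7D
  '9' = 0x39 → acc = 0x44
  '8' = 0x38 → acc = 0x7C
Checksum = 0x7C.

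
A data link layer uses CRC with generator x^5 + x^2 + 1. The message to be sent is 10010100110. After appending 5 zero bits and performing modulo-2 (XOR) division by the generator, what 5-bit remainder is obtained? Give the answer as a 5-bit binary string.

Append 5 zeros: 1001010011000000. Divide by 100101 (XOR where the leading bit is 1):
  pos 0: 100101 XOR 100101 = 000000
  pos 8: 110000 XOR 100101 = 010101
  pos 9: 101010 XOR 100101 = 001111
Remainder (last 5 bits) = 11110. This is the CRC / FCS.

11110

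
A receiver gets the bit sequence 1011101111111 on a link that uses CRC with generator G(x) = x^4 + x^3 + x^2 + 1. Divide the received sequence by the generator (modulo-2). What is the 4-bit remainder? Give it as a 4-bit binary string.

Modulo-2 division of 1011101111111 by 11101:
  pos 0: 10111 XOR 11101 = 01010
  pos 1: 10100 XOR 11101 = 01001
  pos 2: 10011 XOR 11101 = 01110
  pos 3: 11101 XOR 11101 = 00000
  pos 8: 11111 XOR 11101 = 00010
Remainder = 0010 (nonzero — an error is detected).

0010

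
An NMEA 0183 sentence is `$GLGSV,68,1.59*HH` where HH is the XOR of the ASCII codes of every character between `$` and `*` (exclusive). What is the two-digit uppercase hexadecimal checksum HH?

54

XOR the ASCII codes of the payload characters:
  'G' = 0x47 → acc = 0x47
  'L' = 0x4C → acc = 0x0B
  'G' = 0x47 → acc = 0x4C
  'S' = 0x53 → acc = 0x1F
  'V' = 0x56 → acc = 0x49
  ',' = 0x2C → acc = 0x65
  '6' = 0x36 → acc = 0x53
  '8' = 0x38 → acc = 0x6B
  ',' = 0x2C → acc = 0x47
  '1' = 0x31 → acc = 0x76
  '.' = 0x2E → acc = 0x58
  '5' = 0x35 → acc = 0x6D
  '9' = 0x39 → acc = 0x54
Checksum = 0x54.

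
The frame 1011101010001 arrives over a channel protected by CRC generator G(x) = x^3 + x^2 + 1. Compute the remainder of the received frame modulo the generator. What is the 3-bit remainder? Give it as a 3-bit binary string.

000

Modulo-2 division of 1011101010001 by 1101:
  pos 0: 1011 XOR 1101 = 0110
  pos 1: 1101 XOR 1101 = 0000
  pos 6: 1010 XOR 1101 = 0111
  pos 7: 1110 XOR 1101 = 0011
  pos 9: 1101 XOR 1101 = 0000
Remainder = 000 (zero — the frame passes the CRC check).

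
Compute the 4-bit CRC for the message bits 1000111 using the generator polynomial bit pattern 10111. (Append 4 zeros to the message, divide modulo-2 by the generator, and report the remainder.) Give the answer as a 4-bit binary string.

Append 4 zeros: 10001110000. Divide by 10111 (XOR where the leading bit is 1):
  pos 0: 10001 XOR 10111 = 00110
  pos 2: 11011 XOR 10111 = 01100
  pos 3: 11000 XOR 10111 = 01111
  pos 4: 11110 XOR 10111 = 01001
  pos 5: 10010 XOR 10111 = 00101
Remainder (last 4 bits) = 1010. This is the CRC / FCS.

1010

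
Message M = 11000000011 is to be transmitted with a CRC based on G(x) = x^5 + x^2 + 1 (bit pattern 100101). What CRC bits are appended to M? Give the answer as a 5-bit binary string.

01101

Append 5 zeros: 1100000001100000. Divide by 100101 (XOR where the leading bit is 1):
  pos 0: 110000 XOR 100101 = 010101
  pos 1: 101010 XOR 100101 = 001111
  pos 3: 111100 XOR 100101 = 011001
  pos 4: 110011 XOR 100101 = 010110
  pos 5: 101101 XOR 100101 = 001000
  pos 7: 100000 XOR 100101 = 000101
  pos 10: 101000 XOR 100101 = 001101
Remainder (last 5 bits) = 01101. This is the CRC / FCS.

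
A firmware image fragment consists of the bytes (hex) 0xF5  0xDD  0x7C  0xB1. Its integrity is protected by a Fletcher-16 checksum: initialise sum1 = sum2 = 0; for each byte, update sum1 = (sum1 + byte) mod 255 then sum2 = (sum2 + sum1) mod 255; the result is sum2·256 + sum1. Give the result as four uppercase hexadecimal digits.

1C02

Running sums (mod 255):
  after byte 0 (0xF5): sum1=245, sum2=245
  after byte 1 (0xDD): sum1=211, sum2=201
  after byte 2 (0x7C): sum1=80, sum2=26
  after byte 3 (0xB1): sum1=2, sum2=28
Checksum = sum2·256 + sum1 = 28·256 + 2 = 7170 = 0x1C02.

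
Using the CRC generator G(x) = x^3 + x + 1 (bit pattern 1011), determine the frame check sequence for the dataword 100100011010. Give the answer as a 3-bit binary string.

Append 3 zeros: 100100011010000. Divide by 1011 (XOR where the leading bit is 1):
  pos 0: 1001 XOR 1011 = 0010
  pos 2: 1000 XOR 1011 = 0011
  pos 4: 1101 XOR 1011 = 0110
  pos 5: 1101 XOR 1011 = 0110
  pos 6: 1100 XOR 1011 = 0111
  pos 7: 1111 XOR 1011 = 0100
  pos 8: 1000 XOR 1011 = 0011
  pos 10: 1100 XOR 1011 = 0111
  pos 11: 1110 XOR 1011 = 0101
Remainder (last 3 bits) = 101. This is the CRC / FCS.

101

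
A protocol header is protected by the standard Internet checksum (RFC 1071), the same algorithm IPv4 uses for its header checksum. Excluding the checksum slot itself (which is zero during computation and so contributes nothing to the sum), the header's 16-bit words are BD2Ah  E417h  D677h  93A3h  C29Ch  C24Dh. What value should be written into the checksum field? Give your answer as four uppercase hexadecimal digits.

6FB7

One's-complement addition (fold any carry out of bit 15 back into bit 0):
  0xBD2A + 0xE417 = 0x1A141 → wrap carry → 0xA142
  0xA142 + 0xD677 = 0x177B9 → wrap carry → 0x77BA
  0x77BA + 0x93A3 = 0x10B5D → wrap carry → 0x0B5E
  0x0B5E + 0xC29C = 0x0CDFA
  0xCDFA + 0xC24D = 0x19047 → wrap carry → 0x9048
One's-complement sum = 0x9048.
Checksum = ~0x9048 & 0xFFFF = 0x6FB7.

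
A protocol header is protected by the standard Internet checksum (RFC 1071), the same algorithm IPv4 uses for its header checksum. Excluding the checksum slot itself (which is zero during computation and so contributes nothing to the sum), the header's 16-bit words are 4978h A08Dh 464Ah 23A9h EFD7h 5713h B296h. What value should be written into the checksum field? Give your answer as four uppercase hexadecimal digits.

One's-complement addition (fold any carry out of bit 15 back into bit 0):
  0x4978 + 0xA08D = 0x0EA05
  0xEA05 + 0x464A = 0x1304F → wrap carry → 0x3050
  0x3050 + 0x23A9 = 0x053F9
  0x53F9 + 0xEFD7 = 0x143D0 → wrap carry → 0x43D1
  0x43D1 + 0x5713 = 0x09AE4
  0x9AE4 + 0xB296 = 0x14D7A → wrap carry → 0x4D7B
One's-complement sum = 0x4D7B.
Checksum = ~0x4D7B & 0xFFFF = 0xB284.

B284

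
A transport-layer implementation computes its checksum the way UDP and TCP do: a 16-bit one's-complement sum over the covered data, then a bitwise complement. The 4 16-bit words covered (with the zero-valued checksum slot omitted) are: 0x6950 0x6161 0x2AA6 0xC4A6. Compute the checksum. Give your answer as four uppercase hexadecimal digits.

4601

One's-complement addition (fold any carry out of bit 15 back into bit 0):
  0x6950 + 0x6161 = 0x0CAB1
  0xCAB1 + 0x2AA6 = 0x0F557
  0xF557 + 0xC4A6 = 0x1B9FD → wrap carry → 0xB9FE
One's-complement sum = 0xB9FE.
Checksum = ~0xB9FE & 0xFFFF = 0x4601.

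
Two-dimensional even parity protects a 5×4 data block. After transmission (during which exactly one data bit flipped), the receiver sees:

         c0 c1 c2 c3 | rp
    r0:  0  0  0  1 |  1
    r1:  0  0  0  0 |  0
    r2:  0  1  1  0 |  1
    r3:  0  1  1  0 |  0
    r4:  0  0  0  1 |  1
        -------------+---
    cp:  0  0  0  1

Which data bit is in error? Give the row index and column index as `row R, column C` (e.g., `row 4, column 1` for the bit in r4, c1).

Recompute each row's even parity and compare to rp:
  r0: data parity 1, sent rp 1 → ok
  r1: data parity 0, sent rp 0 → ok
  r2: data parity 0, sent rp 1 → mismatch
  r3: data parity 0, sent rp 0 → ok
  r4: data parity 1, sent rp 1 → ok
Recompute each column's even parity and compare to cp:
  c0: data parity 0, sent cp 0 → ok
  c1: data parity 0, sent cp 0 → ok
  c2: data parity 0, sent cp 0 → ok
  c3: data parity 0, sent cp 1 → mismatch
Exactly one row (r2) and one column (c3) fail → the flipped bit is at their intersection.

row 2, column 3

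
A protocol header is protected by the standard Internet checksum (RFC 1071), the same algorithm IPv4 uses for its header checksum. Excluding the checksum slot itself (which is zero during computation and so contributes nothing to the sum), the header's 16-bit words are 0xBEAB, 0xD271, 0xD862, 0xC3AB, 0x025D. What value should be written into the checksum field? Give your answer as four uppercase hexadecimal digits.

One's-complement addition (fold any carry out of bit 15 back into bit 0):
  0xBEAB + 0xD271 = 0x1911C → wrap carry → 0x911D
  0x911D + 0xD862 = 0x1697F → wrap carry → 0x6980
  0x6980 + 0xC3AB = 0x12D2B → wrap carry → 0x2D2C
  0x2D2C + 0x025D = 0x02F89
One's-complement sum = 0x2F89.
Checksum = ~0x2F89 & 0xFFFF = 0xD076.

D076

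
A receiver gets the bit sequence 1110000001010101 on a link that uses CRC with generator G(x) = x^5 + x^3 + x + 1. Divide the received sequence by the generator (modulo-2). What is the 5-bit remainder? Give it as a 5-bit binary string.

01000

Modulo-2 division of 1110000001010101 by 101011:
  pos 0: 111000 XOR 101011 = 010011
  pos 1: 100110 XOR 101011 = 001101
  pos 3: 110100 XOR 101011 = 011111
  pos 4: 111111 XOR 101011 = 010100
  pos 5: 101000 XOR 101011 = 000011
  pos 9: 111010 XOR 101011 = 010001
  pos 10: 100011 XOR 101011 = 001000
Remainder = 01000 (nonzero — an error is detected).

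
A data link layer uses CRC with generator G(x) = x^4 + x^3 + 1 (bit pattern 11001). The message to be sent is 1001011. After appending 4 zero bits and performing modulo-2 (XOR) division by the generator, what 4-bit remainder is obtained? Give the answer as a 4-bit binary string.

Append 4 zeros: 10010110000. Divide by 11001 (XOR where the leading bit is 1):
  pos 0: 10010 XOR 11001 = 01011
  pos 1: 10111 XOR 11001 = 01110
  pos 2: 11101 XOR 11001 = 00100
  pos 4: 10000 XOR 11001 = 01001
  pos 5: 10010 XOR 11001 = 01011
  pos 6: 10110 XOR 11001 = 01111
Remainder (last 4 bits) = 1111. This is the CRC / FCS.

1111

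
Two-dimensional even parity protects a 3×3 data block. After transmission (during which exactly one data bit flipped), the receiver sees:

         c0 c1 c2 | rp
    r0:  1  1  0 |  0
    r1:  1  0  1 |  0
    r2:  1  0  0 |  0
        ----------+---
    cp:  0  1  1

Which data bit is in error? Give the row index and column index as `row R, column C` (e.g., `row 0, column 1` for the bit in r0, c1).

row 2, column 0

Recompute each row's even parity and compare to rp:
  r0: data parity 0, sent rp 0 → ok
  r1: data parity 0, sent rp 0 → ok
  r2: data parity 1, sent rp 0 → mismatch
Recompute each column's even parity and compare to cp:
  c0: data parity 1, sent cp 0 → mismatch
  c1: data parity 1, sent cp 1 → ok
  c2: data parity 1, sent cp 1 → ok
Exactly one row (r2) and one column (c0) fail → the flipped bit is at their intersection.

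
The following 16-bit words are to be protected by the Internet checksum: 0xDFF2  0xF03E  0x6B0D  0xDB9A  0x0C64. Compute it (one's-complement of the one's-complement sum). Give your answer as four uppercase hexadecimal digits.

DCC1

One's-complement addition (fold any carry out of bit 15 back into bit 0):
  0xDFF2 + 0xF03E = 0x1D030 → wrap carry → 0xD031
  0xD031 + 0x6B0D = 0x13B3E → wrap carry → 0x3B3F
  0x3B3F + 0xDB9A = 0x116D9 → wrap carry → 0x16DA
  0x16DA + 0x0C64 = 0x0233E
One's-complement sum = 0x233E.
Checksum = ~0x233E & 0xFFFF = 0xDCC1.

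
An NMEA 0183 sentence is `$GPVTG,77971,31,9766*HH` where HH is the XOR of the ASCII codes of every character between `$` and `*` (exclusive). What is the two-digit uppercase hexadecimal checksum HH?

XOR the ASCII codes of the payload characters:
  'G' = 0x47 → acc = 0x47
  'P' = 0x50 → acc = 0x17
  'V' = 0x56 → acc = 0x41
  'T' = 0x54 → acc = 0x15
  'G' = 0x47 → acc = 0x52
  ',' = 0x2C → acc = 0x7E
  '7' = 0x37 → acc = 0x49
  '7' = 0x37 → acc = 0x7E
  '9' = 0x39 → acc = 0x47
  '7' = 0x37 → acc = 0x70
  '1' = 0x31 → acc = 0x41
  ',' = 0x2C → acc = 0x6D
  '3' = 0x33 → acc = 0x5E
  '1' = 0x31 → acc = 0x6F
  ',' = 0x2C → acc = 0x43
  '9' = 0x39 → acc = 0x7A
  '7' = 0x37 → acc = 0x4D
  '6' = 0x36 → acc = 0x7B
  '6' = 0x36 → acc = 0x4D
Checksum = 0x4D.

4D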